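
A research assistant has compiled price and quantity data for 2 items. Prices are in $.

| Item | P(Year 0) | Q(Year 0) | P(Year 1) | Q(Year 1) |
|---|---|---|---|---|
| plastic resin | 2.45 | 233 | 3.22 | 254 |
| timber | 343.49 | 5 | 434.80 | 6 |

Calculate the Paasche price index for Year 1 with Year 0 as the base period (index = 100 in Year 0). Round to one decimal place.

127.7

Paasche price index uses current-period quantities as weights.
ΣP(Year 1)·Q(Year 1) = 3.22×254 + 434.80×6 = 817.88 + 2608.8 = 3426.68
ΣP(Year 0)·Q(Year 1) = 2.45×254 + 343.49×6 = 622.3 + 2060.94 = 2683.24
Index = 3426.68 / 2683.24 × 100 = 127.7068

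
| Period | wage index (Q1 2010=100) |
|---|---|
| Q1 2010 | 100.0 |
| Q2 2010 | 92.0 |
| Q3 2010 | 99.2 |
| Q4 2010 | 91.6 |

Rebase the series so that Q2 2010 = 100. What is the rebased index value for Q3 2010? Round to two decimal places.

107.83

Rebased(Q3 2010) = 99.2 / 92.0 × 100 = 107.8261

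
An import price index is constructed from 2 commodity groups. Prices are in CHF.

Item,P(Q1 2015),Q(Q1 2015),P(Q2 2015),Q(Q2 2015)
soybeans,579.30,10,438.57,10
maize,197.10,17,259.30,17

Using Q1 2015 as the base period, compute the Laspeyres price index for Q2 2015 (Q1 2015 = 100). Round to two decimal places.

Laspeyres price index uses base-period quantities as weights.
ΣP(Q2 2015)·Q(Q1 2015) = 438.57×10 + 259.30×17 = 4385.7 + 4408.1 = 8793.8
ΣP(Q1 2015)·Q(Q1 2015) = 579.30×10 + 197.10×17 = 5793 + 3350.7 = 9143.7
Index = 8793.8 / 9143.7 × 100 = 96.1733

96.17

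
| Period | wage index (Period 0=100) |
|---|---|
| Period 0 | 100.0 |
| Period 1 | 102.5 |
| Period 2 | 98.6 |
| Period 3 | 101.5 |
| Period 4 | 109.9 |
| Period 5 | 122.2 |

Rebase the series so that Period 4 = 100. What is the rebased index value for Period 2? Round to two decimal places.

89.72

Rebased(Period 2) = 98.6 / 109.9 × 100 = 89.7179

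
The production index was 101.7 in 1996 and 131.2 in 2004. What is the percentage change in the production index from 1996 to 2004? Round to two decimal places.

Change = (131.2 − 101.7) / 101.7 × 100
       = 29.5 / 101.7 × 100 = 29.0069%

29.01%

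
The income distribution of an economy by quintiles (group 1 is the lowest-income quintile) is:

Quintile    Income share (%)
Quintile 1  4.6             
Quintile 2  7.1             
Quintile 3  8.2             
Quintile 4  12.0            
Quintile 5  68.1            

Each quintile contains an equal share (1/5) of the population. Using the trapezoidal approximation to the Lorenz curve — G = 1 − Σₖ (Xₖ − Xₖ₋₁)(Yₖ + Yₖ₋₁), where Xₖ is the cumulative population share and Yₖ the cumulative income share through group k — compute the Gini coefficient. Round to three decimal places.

Cumulative income shares Yₖ: 0.0460, 0.1170, 0.1990, 0.3190, 1.0000
Σ (Xₖ−Xₖ₋₁)(Yₖ+Yₖ₋₁) = (1/5)(0.0460+0.0000) + (1/5)(0.1170+0.0460) + (1/5)(0.1990+0.1170) + (1/5)(0.3190+0.1990) + (1/5)(1.0000+0.3190)
  = 0.0092 + 0.0326 + 0.0632 + 0.1036 + 0.2638 = 0.4724
G = 1 − 0.4724 = 0.5276

0.528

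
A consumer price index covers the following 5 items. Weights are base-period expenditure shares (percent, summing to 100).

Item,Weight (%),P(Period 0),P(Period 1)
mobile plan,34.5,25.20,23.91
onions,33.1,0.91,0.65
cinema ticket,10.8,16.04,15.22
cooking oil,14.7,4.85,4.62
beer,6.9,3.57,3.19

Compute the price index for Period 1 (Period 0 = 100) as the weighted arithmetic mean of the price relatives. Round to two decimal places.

mobile plan: 34.5 × (23.91/25.20) = 34.5 × 0.948810 = 32.7339
onions: 33.1 × (0.65/0.91) = 33.1 × 0.714286 = 23.6429
cinema ticket: 10.8 × (15.22/16.04) = 10.8 × 0.948878 = 10.2479
cooking oil: 14.7 × (4.62/4.85) = 14.7 × 0.952577 = 14.0029
beer: 6.9 × (3.19/3.57) = 6.9 × 0.893557 = 6.1655
Index = Σ wᵢ·(p₁ᵢ/p₀ᵢ) = 32.7339 + 23.6429 + 10.2479 + 14.0029 + 6.1655 = 86.7931

86.79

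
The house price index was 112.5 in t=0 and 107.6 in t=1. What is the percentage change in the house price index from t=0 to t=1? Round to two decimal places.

-4.36%

Change = (107.6 − 112.5) / 112.5 × 100
       = -4.9 / 112.5 × 100 = -4.3556%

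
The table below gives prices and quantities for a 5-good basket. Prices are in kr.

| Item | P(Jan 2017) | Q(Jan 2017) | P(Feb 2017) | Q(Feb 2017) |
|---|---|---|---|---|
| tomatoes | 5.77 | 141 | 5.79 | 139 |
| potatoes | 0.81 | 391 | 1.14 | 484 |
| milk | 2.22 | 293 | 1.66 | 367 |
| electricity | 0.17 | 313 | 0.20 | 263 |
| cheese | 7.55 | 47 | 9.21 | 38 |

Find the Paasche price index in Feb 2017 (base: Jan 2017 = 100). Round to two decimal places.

101.19

Paasche price index uses current-period quantities as weights.
ΣP(Feb 2017)·Q(Feb 2017) = 5.79×139 + 1.14×484 + 1.66×367 + 0.20×263 + 9.21×38 = 804.81 + 551.76 + 609.22 + 52.6 + 349.98 = 2368.37
ΣP(Jan 2017)·Q(Feb 2017) = 5.77×139 + 0.81×484 + 2.22×367 + 0.17×263 + 7.55×38 = 802.03 + 392.04 + 814.74 + 44.71 + 286.9 = 2340.42
Index = 2368.37 / 2340.42 × 100 = 101.1942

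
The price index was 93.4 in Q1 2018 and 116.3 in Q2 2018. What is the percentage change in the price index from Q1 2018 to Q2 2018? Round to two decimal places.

Change = (116.3 − 93.4) / 93.4 × 100
       = 22.9 / 93.4 × 100 = 24.5182%

24.52%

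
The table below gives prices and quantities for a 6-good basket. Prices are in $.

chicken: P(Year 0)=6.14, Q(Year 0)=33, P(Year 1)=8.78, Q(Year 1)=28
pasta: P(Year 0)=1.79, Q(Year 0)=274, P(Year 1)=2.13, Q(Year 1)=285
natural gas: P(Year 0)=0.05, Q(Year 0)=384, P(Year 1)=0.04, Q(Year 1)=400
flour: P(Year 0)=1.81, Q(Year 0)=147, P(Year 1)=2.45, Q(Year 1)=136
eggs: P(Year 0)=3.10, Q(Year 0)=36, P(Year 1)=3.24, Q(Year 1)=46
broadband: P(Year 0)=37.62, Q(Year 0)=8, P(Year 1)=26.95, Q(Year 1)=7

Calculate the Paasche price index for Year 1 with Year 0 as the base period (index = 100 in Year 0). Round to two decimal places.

Paasche price index uses current-period quantities as weights.
ΣP(Year 1)·Q(Year 1) = 8.78×28 + 2.13×285 + 0.04×400 + 2.45×136 + 3.24×46 + 26.95×7 = 245.84 + 607.05 + 16 + 333.2 + 149.04 + 188.65 = 1539.78
ΣP(Year 0)·Q(Year 1) = 6.14×28 + 1.79×285 + 0.05×400 + 1.81×136 + 3.10×46 + 37.62×7 = 171.92 + 510.15 + 20 + 246.16 + 142.6 + 263.34 = 1354.17
Index = 1539.78 / 1354.17 × 100 = 113.7066

113.71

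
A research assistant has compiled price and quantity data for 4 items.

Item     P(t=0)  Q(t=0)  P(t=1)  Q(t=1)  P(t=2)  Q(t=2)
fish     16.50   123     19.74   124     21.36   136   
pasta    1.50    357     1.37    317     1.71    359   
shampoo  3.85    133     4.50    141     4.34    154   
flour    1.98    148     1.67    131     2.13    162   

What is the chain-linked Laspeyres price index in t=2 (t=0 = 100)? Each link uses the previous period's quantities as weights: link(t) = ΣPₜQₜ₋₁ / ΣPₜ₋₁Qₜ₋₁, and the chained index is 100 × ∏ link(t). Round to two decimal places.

Link t=0→t=1:
ΣP(t=1)Q(t=0) = 19.74×123 + 1.37×357 + 4.50×133 + 1.67×148 = 2428.02 + 489.09 + 598.5 + 247.16 = 3762.77
ΣP(t=0)Q(t=0) = 16.50×123 + 1.50×357 + 3.85×133 + 1.98×148 = 2029.5 + 535.5 + 512.05 + 293.04 = 3370.09
link = 3762.77/3370.09 = 1.116519
Link t=1→t=2:
ΣP(t=2)Q(t=1) = 21.36×124 + 1.71×317 + 4.34×141 + 2.13×131 = 2648.64 + 542.07 + 611.94 + 279.03 = 4081.68
ΣP(t=1)Q(t=1) = 19.74×124 + 1.37×317 + 4.50×141 + 1.67×131 = 2447.76 + 434.29 + 634.5 + 218.77 = 3735.32
link = 4081.68/3735.32 = 1.092726
Chained index = 100 × 1.116519 × 1.092726 = 122.0049

122.00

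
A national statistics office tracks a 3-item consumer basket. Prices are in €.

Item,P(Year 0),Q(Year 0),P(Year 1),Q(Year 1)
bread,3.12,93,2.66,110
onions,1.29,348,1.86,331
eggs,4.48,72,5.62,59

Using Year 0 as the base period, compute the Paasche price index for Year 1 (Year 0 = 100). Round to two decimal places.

Paasche price index uses current-period quantities as weights.
ΣP(Year 1)·Q(Year 1) = 2.66×110 + 1.86×331 + 5.62×59 = 292.6 + 615.66 + 331.58 = 1239.84
ΣP(Year 0)·Q(Year 1) = 3.12×110 + 1.29×331 + 4.48×59 = 343.2 + 426.99 + 264.32 = 1034.51
Index = 1239.84 / 1034.51 × 100 = 119.8480

119.85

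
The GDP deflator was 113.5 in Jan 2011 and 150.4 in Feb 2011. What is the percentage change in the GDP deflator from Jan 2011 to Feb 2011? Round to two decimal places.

Change = (150.4 − 113.5) / 113.5 × 100
       = 36.9 / 113.5 × 100 = 32.5110%

32.51%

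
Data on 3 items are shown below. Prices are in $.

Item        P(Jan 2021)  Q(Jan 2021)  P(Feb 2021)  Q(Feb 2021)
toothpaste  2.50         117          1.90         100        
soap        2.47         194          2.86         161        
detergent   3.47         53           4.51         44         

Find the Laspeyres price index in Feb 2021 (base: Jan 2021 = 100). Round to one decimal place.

106.3

Laspeyres price index uses base-period quantities as weights.
ΣP(Feb 2021)·Q(Jan 2021) = 1.90×117 + 2.86×194 + 4.51×53 = 222.3 + 554.84 + 239.03 = 1016.17
ΣP(Jan 2021)·Q(Jan 2021) = 2.50×117 + 2.47×194 + 3.47×53 = 292.5 + 479.18 + 183.91 = 955.59
Index = 1016.17 / 955.59 × 100 = 106.3395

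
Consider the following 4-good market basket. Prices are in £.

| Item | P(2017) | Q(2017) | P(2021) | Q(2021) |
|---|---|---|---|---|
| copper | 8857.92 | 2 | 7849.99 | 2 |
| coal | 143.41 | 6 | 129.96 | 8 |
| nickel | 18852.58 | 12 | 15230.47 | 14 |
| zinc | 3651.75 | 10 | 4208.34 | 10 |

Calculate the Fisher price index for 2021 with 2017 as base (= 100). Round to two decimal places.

85.49

Laspeyres component (base-period weights):
ΣP(2021)Q(2017) = 7849.99×2 + 129.96×6 + 15230.47×12 + 4208.34×10 = 15699.98 + 779.76 + 182765.64 + 42083.4 = 241328.78
ΣP(2017)Q(2017) = 8857.92×2 + 143.41×6 + 18852.58×12 + 3651.75×10 = 17715.84 + 860.46 + 226230.96 + 36517.5 = 281324.76
L = 241328.78 / 281324.76 × 100 = 85.7830
Paasche component (current-period weights):
ΣP(2021)Q(2021) = 7849.99×2 + 129.96×8 + 15230.47×14 + 4208.34×10 = 15699.98 + 1039.68 + 213226.58 + 42083.4 = 272049.64
ΣP(2017)Q(2021) = 8857.92×2 + 143.41×8 + 18852.58×14 + 3651.75×10 = 17715.84 + 1147.28 + 263936.12 + 36517.5 = 319316.74
P = 272049.64 / 319316.74 × 100 = 85.1974
Fisher = √(L × P) = √(85.7830 × 85.1974) = 85.4897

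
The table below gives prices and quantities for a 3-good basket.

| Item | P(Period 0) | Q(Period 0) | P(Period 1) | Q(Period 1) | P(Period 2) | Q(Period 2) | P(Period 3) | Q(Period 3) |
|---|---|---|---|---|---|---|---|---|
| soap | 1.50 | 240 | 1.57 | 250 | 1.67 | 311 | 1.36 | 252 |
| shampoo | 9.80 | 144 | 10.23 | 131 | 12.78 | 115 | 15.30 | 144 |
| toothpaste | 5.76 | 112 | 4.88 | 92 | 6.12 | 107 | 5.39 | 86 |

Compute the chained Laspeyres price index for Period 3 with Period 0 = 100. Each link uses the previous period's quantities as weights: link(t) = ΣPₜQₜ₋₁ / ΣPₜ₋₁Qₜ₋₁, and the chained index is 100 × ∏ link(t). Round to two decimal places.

Link Period 0→Period 1:
ΣP(Period 1)Q(Period 0) = 1.57×240 + 10.23×144 + 4.88×112 = 376.8 + 1473.12 + 546.56 = 2396.48
ΣP(Period 0)Q(Period 0) = 1.50×240 + 9.80×144 + 5.76×112 = 360 + 1411.2 + 645.12 = 2416.32
link = 2396.48/2416.32 = 0.991789
Link Period 1→Period 2:
ΣP(Period 2)Q(Period 1) = 1.67×250 + 12.78×131 + 6.12×92 = 417.5 + 1674.18 + 563.04 = 2654.72
ΣP(Period 1)Q(Period 1) = 1.57×250 + 10.23×131 + 4.88×92 = 392.5 + 1340.13 + 448.96 = 2181.59
link = 2654.72/2181.59 = 1.216874
Link Period 2→Period 3:
ΣP(Period 3)Q(Period 2) = 1.36×311 + 15.30×115 + 5.39×107 = 422.96 + 1759.5 + 576.73 = 2759.19
ΣP(Period 2)Q(Period 2) = 1.67×311 + 12.78×115 + 6.12×107 = 519.37 + 1469.7 + 654.84 = 2643.91
link = 2759.19/2643.91 = 1.043602
Chained index = 100 × 0.991789 × 1.216874 × 1.043602 = 125.9505

125.95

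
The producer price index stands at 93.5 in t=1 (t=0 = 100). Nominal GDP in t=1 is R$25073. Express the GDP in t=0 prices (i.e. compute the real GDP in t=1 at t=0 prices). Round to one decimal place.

26816.0

Real = Nominal ÷ (Index/100) = 25073 ÷ (93.5/100)
     = 25073 ÷ 0.935 = 26816.0428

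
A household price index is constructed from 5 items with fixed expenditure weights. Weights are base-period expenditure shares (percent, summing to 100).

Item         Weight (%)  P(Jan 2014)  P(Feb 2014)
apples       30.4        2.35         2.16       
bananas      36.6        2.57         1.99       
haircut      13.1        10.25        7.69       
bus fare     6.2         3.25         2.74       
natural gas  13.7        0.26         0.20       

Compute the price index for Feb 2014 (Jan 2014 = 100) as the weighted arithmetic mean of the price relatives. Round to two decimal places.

apples: 30.4 × (2.16/2.35) = 30.4 × 0.919149 = 27.9421
bananas: 36.6 × (1.99/2.57) = 36.6 × 0.774319 = 28.3401
haircut: 13.1 × (7.69/10.25) = 13.1 × 0.750244 = 9.8282
bus fare: 6.2 × (2.74/3.25) = 6.2 × 0.843077 = 5.2271
natural gas: 13.7 × (0.20/0.26) = 13.7 × 0.769231 = 10.5385
Index = Σ wᵢ·(p₁ᵢ/p₀ᵢ) = 27.9421 + 28.3401 + 9.8282 + 5.2271 + 10.5385 = 81.8759

81.88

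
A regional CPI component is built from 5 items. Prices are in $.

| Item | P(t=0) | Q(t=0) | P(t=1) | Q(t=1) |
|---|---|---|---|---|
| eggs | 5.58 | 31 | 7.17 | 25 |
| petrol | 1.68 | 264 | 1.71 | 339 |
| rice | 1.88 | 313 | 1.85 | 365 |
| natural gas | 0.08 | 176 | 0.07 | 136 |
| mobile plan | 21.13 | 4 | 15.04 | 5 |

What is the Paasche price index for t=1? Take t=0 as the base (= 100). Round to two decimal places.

100.47

Paasche price index uses current-period quantities as weights.
ΣP(t=1)·Q(t=1) = 7.17×25 + 1.71×339 + 1.85×365 + 0.07×136 + 15.04×5 = 179.25 + 579.69 + 675.25 + 9.52 + 75.2 = 1518.91
ΣP(t=0)·Q(t=1) = 5.58×25 + 1.68×339 + 1.88×365 + 0.08×136 + 21.13×5 = 139.5 + 569.52 + 686.2 + 10.88 + 105.65 = 1511.75
Index = 1518.91 / 1511.75 × 100 = 100.4736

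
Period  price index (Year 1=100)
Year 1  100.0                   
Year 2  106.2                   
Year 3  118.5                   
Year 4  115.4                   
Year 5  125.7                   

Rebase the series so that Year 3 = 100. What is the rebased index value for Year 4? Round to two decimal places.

97.38

Rebased(Year 4) = 115.4 / 118.5 × 100 = 97.3840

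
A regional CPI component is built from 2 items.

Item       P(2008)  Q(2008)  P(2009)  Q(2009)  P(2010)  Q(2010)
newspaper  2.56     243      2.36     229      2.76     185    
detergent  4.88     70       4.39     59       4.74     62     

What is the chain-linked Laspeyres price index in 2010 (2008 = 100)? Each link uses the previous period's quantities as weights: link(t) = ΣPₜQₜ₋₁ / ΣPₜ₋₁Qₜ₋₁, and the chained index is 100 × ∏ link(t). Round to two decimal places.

104.23

Link 2008→2009:
ΣP(2009)Q(2008) = 2.36×243 + 4.39×70 = 573.48 + 307.3 = 880.78
ΣP(2008)Q(2008) = 2.56×243 + 4.88×70 = 622.08 + 341.6 = 963.68
link = 880.78/963.68 = 0.913976
Link 2009→2010:
ΣP(2010)Q(2009) = 2.76×229 + 4.74×59 = 632.04 + 279.66 = 911.7
ΣP(2009)Q(2009) = 2.36×229 + 4.39×59 = 540.44 + 259.01 = 799.45
link = 911.7/799.45 = 1.140409
Chained index = 100 × 0.913976 × 1.140409 = 104.2306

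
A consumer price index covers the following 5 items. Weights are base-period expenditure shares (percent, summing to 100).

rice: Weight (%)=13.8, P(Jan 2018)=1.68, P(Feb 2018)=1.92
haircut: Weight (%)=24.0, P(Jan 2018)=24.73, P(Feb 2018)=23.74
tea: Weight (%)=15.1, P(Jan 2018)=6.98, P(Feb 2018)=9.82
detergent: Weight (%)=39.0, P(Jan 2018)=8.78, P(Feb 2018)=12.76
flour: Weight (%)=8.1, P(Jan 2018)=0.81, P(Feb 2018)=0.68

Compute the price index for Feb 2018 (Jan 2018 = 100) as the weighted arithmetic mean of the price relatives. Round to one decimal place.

123.5

rice: 13.8 × (1.92/1.68) = 13.8 × 1.142857 = 15.7714
haircut: 24.0 × (23.74/24.73) = 24.0 × 0.959968 = 23.0392
tea: 15.1 × (9.82/6.98) = 15.1 × 1.406877 = 21.2438
detergent: 39.0 × (12.76/8.78) = 39.0 × 1.453303 = 56.6788
flour: 8.1 × (0.68/0.81) = 8.1 × 0.839506 = 6.8000
Index = Σ wᵢ·(p₁ᵢ/p₀ᵢ) = 15.7714 + 23.0392 + 21.2438 + 56.6788 + 6.8000 = 123.5333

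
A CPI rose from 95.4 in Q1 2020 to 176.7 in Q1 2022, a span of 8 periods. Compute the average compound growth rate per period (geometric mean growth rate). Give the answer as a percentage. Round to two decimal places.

Growth factor = (176.7/95.4)^(1/8) = (1.852201)^(1/8) = 1.080093
Growth rate = 1.080093 − 1 = 0.080093 = 8.0093%

8.01%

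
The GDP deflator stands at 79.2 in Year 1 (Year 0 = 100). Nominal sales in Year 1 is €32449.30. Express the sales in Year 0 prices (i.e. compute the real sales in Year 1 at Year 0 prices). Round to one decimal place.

40971.3

Real = Nominal ÷ (Index/100) = 32449.30 ÷ (79.2/100)
     = 32449.30 ÷ 0.792 = 40971.3384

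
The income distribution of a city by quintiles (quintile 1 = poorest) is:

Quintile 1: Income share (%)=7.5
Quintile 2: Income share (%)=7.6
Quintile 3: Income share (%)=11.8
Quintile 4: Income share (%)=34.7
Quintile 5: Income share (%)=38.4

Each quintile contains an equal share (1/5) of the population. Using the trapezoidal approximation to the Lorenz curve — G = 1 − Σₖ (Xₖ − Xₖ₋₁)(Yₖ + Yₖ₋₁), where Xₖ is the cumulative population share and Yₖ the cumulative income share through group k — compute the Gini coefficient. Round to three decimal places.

0.356

Cumulative income shares Yₖ: 0.0750, 0.1510, 0.2690, 0.6160, 1.0000
Σ (Xₖ−Xₖ₋₁)(Yₖ+Yₖ₋₁) = (1/5)(0.0750+0.0000) + (1/5)(0.1510+0.0750) + (1/5)(0.2690+0.1510) + (1/5)(0.6160+0.2690) + (1/5)(1.0000+0.6160)
  = 0.0150 + 0.0452 + 0.0840 + 0.1770 + 0.3232 = 0.6444
G = 1 − 0.6444 = 0.3556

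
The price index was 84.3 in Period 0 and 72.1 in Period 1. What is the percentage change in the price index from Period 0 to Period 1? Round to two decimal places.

-14.47%

Change = (72.1 − 84.3) / 84.3 × 100
       = -12.2 / 84.3 × 100 = -14.4721%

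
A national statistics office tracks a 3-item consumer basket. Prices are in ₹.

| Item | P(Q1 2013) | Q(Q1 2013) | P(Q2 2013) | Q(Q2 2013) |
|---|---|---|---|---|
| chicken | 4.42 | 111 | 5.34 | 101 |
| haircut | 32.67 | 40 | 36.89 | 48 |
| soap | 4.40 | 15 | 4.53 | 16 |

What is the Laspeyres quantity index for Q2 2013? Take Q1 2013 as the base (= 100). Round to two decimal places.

111.89

Laspeyres quantity index uses base-period prices as weights.
ΣP(Q1 2013)·Q(Q2 2013) = 4.42×101 + 32.67×48 + 4.40×16 = 446.42 + 1568.16 + 70.4 = 2084.98
ΣP(Q1 2013)·Q(Q1 2013) = 4.42×111 + 32.67×40 + 4.40×15 = 490.62 + 1306.8 + 66 = 1863.42
Index = 2084.98 / 1863.42 × 100 = 111.8900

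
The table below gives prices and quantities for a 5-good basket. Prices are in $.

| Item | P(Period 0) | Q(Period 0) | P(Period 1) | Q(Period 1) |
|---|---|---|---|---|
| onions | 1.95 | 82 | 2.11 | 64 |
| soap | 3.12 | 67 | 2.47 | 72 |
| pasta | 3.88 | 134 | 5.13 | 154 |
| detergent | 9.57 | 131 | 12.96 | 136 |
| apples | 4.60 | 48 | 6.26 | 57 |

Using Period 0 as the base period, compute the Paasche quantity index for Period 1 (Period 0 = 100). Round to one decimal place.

Paasche quantity index uses current-period prices as weights.
ΣP(Period 1)·Q(Period 1) = 2.11×64 + 2.47×72 + 5.13×154 + 12.96×136 + 6.26×57 = 135.04 + 177.84 + 790.02 + 1762.56 + 356.82 = 3222.28
ΣP(Period 1)·Q(Period 0) = 2.11×82 + 2.47×67 + 5.13×134 + 12.96×131 + 6.26×48 = 173.02 + 165.49 + 687.42 + 1697.76 + 300.48 = 3024.17
Index = 3222.28 / 3024.17 × 100 = 106.5509

106.6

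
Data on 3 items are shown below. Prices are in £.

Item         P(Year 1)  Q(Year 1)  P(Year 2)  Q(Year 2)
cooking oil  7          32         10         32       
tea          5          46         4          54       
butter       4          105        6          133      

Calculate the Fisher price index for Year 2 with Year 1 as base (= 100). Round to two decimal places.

129.88

Laspeyres component (base-period weights):
ΣP(Year 2)Q(Year 1) = 10×32 + 4×46 + 6×105 = 320 + 184 + 630 = 1134
ΣP(Year 1)Q(Year 1) = 7×32 + 5×46 + 4×105 = 224 + 230 + 420 = 874
L = 1134 / 874 × 100 = 129.7483
Paasche component (current-period weights):
ΣP(Year 2)Q(Year 2) = 10×32 + 4×54 + 6×133 = 320 + 216 + 798 = 1334
ΣP(Year 1)Q(Year 2) = 7×32 + 5×54 + 4×133 = 224 + 270 + 532 = 1026
P = 1334 / 1026 × 100 = 130.0195
Fisher = √(L × P) = √(129.7483 × 130.0195) = 129.8838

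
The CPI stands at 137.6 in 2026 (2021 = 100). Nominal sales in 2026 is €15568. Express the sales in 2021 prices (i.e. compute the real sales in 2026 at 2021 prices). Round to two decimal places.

11313.95

Real = Nominal ÷ (Index/100) = 15568 ÷ (137.6/100)
     = 15568 ÷ 1.376 = 11313.9535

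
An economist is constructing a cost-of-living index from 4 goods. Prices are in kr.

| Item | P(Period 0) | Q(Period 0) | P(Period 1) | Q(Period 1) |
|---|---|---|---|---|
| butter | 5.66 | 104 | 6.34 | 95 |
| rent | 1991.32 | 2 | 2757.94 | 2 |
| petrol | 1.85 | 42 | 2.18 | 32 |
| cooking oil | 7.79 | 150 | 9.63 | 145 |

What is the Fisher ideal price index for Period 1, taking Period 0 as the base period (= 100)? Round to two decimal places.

Laspeyres component (base-period weights):
ΣP(Period 1)Q(Period 0) = 6.34×104 + 2757.94×2 + 2.18×42 + 9.63×150 = 659.36 + 5515.88 + 91.56 + 1444.5 = 7711.3
ΣP(Period 0)Q(Period 0) = 5.66×104 + 1991.32×2 + 1.85×42 + 7.79×150 = 588.64 + 3982.64 + 77.7 + 1168.5 = 5817.48
L = 7711.3 / 5817.48 × 100 = 132.5540
Paasche component (current-period weights):
ΣP(Period 1)Q(Period 1) = 6.34×95 + 2757.94×2 + 2.18×32 + 9.63×145 = 602.3 + 5515.88 + 69.76 + 1396.35 = 7584.29
ΣP(Period 0)Q(Period 1) = 5.66×95 + 1991.32×2 + 1.85×32 + 7.79×145 = 537.7 + 3982.64 + 59.2 + 1129.55 = 5709.09
P = 7584.29 / 5709.09 × 100 = 132.8459
Fisher = √(L × P) = √(132.5540 × 132.8459) = 132.6998

132.70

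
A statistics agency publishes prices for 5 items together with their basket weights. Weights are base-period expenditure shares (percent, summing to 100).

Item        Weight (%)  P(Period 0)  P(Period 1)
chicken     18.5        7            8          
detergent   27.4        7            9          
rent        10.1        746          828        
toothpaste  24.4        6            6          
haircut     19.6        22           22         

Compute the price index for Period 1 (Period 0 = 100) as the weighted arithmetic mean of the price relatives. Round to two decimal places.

chicken: 18.5 × (8/7) = 18.5 × 1.142857 = 21.1429
detergent: 27.4 × (9/7) = 27.4 × 1.285714 = 35.2286
rent: 10.1 × (828/746) = 10.1 × 1.109920 = 11.2102
toothpaste: 24.4 × (6/6) = 24.4 × 1.000000 = 24.4000
haircut: 19.6 × (22/22) = 19.6 × 1.000000 = 19.6000
Index = Σ wᵢ·(p₁ᵢ/p₀ᵢ) = 21.1429 + 35.2286 + 11.2102 + 24.4000 + 19.6000 = 111.5816

111.58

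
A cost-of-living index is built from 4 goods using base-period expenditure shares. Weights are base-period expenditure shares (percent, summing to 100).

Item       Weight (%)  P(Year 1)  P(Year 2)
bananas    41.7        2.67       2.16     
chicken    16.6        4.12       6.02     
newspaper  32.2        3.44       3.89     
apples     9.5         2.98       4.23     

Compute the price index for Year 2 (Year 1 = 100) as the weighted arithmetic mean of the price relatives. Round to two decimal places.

bananas: 41.7 × (2.16/2.67) = 41.7 × 0.808989 = 33.7348
chicken: 16.6 × (6.02/4.12) = 16.6 × 1.461165 = 24.2553
newspaper: 32.2 × (3.89/3.44) = 32.2 × 1.130814 = 36.4122
apples: 9.5 × (4.23/2.98) = 9.5 × 1.419463 = 13.4849
Index = Σ wᵢ·(p₁ᵢ/p₀ᵢ) = 33.7348 + 24.2553 + 36.4122 + 13.4849 = 107.8873

107.89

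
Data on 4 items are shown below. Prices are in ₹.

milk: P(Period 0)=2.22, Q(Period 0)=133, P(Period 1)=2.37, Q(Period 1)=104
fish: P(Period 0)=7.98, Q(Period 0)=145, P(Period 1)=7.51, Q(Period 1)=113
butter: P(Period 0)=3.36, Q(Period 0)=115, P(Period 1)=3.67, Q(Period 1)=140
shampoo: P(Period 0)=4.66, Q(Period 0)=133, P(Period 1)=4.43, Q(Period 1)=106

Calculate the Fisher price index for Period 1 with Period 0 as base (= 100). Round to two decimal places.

Laspeyres component (base-period weights):
ΣP(Period 1)Q(Period 0) = 2.37×133 + 7.51×145 + 3.67×115 + 4.43×133 = 315.21 + 1088.95 + 422.05 + 589.19 = 2415.4
ΣP(Period 0)Q(Period 0) = 2.22×133 + 7.98×145 + 3.36×115 + 4.66×133 = 295.26 + 1157.1 + 386.4 + 619.78 = 2458.54
L = 2415.4 / 2458.54 × 100 = 98.2453
Paasche component (current-period weights):
ΣP(Period 1)Q(Period 1) = 2.37×104 + 7.51×113 + 3.67×140 + 4.43×106 = 246.48 + 848.63 + 513.8 + 469.58 = 2078.49
ΣP(Period 0)Q(Period 1) = 2.22×104 + 7.98×113 + 3.36×140 + 4.66×106 = 230.88 + 901.74 + 470.4 + 493.96 = 2096.98
P = 2078.49 / 2096.98 × 100 = 99.1183
Fisher = √(L × P) = √(98.2453 × 99.1183) = 98.6808

98.68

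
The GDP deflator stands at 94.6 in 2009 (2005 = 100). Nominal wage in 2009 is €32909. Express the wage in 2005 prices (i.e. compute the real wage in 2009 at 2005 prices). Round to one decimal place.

34787.5

Real = Nominal ÷ (Index/100) = 32909 ÷ (94.6/100)
     = 32909 ÷ 0.946 = 34787.5264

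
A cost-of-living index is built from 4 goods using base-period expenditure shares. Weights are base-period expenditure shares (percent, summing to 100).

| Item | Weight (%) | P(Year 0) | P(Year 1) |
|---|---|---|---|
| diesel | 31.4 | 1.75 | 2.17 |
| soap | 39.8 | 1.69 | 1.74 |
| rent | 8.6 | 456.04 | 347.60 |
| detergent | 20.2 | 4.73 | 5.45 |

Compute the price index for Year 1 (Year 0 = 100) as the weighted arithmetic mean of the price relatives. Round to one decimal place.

109.7

diesel: 31.4 × (2.17/1.75) = 31.4 × 1.240000 = 38.9360
soap: 39.8 × (1.74/1.69) = 39.8 × 1.029586 = 40.9775
rent: 8.6 × (347.60/456.04) = 8.6 × 0.762214 = 6.5550
detergent: 20.2 × (5.45/4.73) = 20.2 × 1.152220 = 23.2748
Index = Σ wᵢ·(p₁ᵢ/p₀ᵢ) = 38.9360 + 40.9775 + 6.5550 + 23.2748 = 109.7434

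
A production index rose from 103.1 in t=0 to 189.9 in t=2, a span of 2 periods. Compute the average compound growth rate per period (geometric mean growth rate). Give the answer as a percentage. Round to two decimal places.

Growth factor = (189.9/103.1)^(1/2) = (1.841901)^(1/2) = 1.357167
Growth rate = 1.357167 − 1 = 0.357167 = 35.7167%

35.72%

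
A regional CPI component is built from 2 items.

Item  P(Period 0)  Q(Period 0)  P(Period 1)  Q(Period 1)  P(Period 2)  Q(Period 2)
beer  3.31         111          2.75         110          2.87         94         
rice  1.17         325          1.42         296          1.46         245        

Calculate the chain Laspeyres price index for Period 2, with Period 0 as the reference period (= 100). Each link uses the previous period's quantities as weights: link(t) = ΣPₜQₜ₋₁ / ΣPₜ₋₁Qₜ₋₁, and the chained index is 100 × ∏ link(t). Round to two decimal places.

106.11

Link Period 0→Period 1:
ΣP(Period 1)Q(Period 0) = 2.75×111 + 1.42×325 = 305.25 + 461.5 = 766.75
ΣP(Period 0)Q(Period 0) = 3.31×111 + 1.17×325 = 367.41 + 380.25 = 747.66
link = 766.75/747.66 = 1.025533
Link Period 1→Period 2:
ΣP(Period 2)Q(Period 1) = 2.87×110 + 1.46×296 = 315.7 + 432.16 = 747.86
ΣP(Period 1)Q(Period 1) = 2.75×110 + 1.42×296 = 302.5 + 420.32 = 722.82
link = 747.86/722.82 = 1.034642
Chained index = 100 × 1.025533 × 1.034642 = 106.1060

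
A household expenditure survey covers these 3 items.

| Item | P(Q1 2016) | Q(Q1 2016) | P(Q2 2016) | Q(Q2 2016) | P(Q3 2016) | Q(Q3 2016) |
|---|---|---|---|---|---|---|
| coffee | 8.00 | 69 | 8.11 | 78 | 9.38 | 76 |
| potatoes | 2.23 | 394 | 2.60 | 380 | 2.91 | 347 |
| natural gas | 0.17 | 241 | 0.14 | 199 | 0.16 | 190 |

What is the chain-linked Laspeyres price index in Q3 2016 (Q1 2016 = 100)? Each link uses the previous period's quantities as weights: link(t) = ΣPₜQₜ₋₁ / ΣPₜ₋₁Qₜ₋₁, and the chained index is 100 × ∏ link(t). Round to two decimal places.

124.66

Link Q1 2016→Q2 2016:
ΣP(Q2 2016)Q(Q1 2016) = 8.11×69 + 2.60×394 + 0.14×241 = 559.59 + 1024.4 + 33.74 = 1617.73
ΣP(Q1 2016)Q(Q1 2016) = 8.00×69 + 2.23×394 + 0.17×241 = 552 + 878.62 + 40.97 = 1471.59
link = 1617.73/1471.59 = 1.099308
Link Q2 2016→Q3 2016:
ΣP(Q3 2016)Q(Q2 2016) = 9.38×78 + 2.91×380 + 0.16×199 = 731.64 + 1105.8 + 31.84 = 1869.28
ΣP(Q2 2016)Q(Q2 2016) = 8.11×78 + 2.60×380 + 0.14×199 = 632.58 + 988 + 27.86 = 1648.44
link = 1869.28/1648.44 = 1.133969
Chained index = 100 × 1.099308 × 1.133969 = 124.6581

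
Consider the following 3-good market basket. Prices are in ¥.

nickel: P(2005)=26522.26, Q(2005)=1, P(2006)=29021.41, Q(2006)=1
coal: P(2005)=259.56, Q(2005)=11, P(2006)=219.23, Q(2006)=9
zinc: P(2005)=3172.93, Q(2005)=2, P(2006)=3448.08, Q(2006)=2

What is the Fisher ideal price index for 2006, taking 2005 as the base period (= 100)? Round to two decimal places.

Laspeyres component (base-period weights):
ΣP(2006)Q(2005) = 29021.41×1 + 219.23×11 + 3448.08×2 = 29021.41 + 2411.53 + 6896.16 = 38329.1
ΣP(2005)Q(2005) = 26522.26×1 + 259.56×11 + 3172.93×2 = 26522.26 + 2855.16 + 6345.86 = 35723.28
L = 38329.1 / 35723.28 × 100 = 107.2945
Paasche component (current-period weights):
ΣP(2006)Q(2006) = 29021.41×1 + 219.23×9 + 3448.08×2 = 29021.41 + 1973.07 + 6896.16 = 37890.64
ΣP(2005)Q(2006) = 26522.26×1 + 259.56×9 + 3172.93×2 = 26522.26 + 2336.04 + 6345.86 = 35204.16
P = 37890.64 / 35204.16 × 100 = 107.6311
Fisher = √(L × P) = √(107.2945 × 107.6311) = 107.4627

107.46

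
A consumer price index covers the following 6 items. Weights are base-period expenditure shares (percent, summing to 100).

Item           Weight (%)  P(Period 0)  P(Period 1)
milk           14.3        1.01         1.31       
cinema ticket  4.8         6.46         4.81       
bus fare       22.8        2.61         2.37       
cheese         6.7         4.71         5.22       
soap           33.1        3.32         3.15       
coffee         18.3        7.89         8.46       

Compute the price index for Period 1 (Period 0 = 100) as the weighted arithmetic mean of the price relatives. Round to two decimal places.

milk: 14.3 × (1.31/1.01) = 14.3 × 1.297030 = 18.5475
cinema ticket: 4.8 × (4.81/6.46) = 4.8 × 0.744582 = 3.5740
bus fare: 22.8 × (2.37/2.61) = 22.8 × 0.908046 = 20.7034
cheese: 6.7 × (5.22/4.71) = 6.7 × 1.108280 = 7.4255
soap: 33.1 × (3.15/3.32) = 33.1 × 0.948795 = 31.4051
coffee: 18.3 × (8.46/7.89) = 18.3 × 1.072243 = 19.6221
Index = Σ wᵢ·(p₁ᵢ/p₀ᵢ) = 18.5475 + 3.5740 + 20.7034 + 7.4255 + 31.4051 + 19.6221 = 101.2776

101.28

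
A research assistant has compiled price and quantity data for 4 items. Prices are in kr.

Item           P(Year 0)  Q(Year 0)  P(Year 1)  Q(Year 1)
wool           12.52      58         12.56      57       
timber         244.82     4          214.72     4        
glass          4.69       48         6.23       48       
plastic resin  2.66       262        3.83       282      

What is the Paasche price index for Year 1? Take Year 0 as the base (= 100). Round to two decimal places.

Paasche price index uses current-period quantities as weights.
ΣP(Year 1)·Q(Year 1) = 12.56×57 + 214.72×4 + 6.23×48 + 3.83×282 = 715.92 + 858.88 + 299.04 + 1080.06 = 2953.9
ΣP(Year 0)·Q(Year 1) = 12.52×57 + 244.82×4 + 4.69×48 + 2.66×282 = 713.64 + 979.28 + 225.12 + 750.12 = 2668.16
Index = 2953.9 / 2668.16 × 100 = 110.7093

110.71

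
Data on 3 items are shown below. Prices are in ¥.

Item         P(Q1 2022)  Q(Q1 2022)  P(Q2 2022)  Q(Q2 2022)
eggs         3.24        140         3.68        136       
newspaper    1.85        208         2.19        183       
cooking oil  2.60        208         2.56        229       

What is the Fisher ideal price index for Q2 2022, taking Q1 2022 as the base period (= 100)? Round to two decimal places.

108.60

Laspeyres component (base-period weights):
ΣP(Q2 2022)Q(Q1 2022) = 3.68×140 + 2.19×208 + 2.56×208 = 515.2 + 455.52 + 532.48 = 1503.2
ΣP(Q1 2022)Q(Q1 2022) = 3.24×140 + 1.85×208 + 2.60×208 = 453.6 + 384.8 + 540.8 = 1379.2
L = 1503.2 / 1379.2 × 100 = 108.9907
Paasche component (current-period weights):
ΣP(Q2 2022)Q(Q2 2022) = 3.68×136 + 2.19×183 + 2.56×229 = 500.48 + 400.77 + 586.24 = 1487.49
ΣP(Q1 2022)Q(Q2 2022) = 3.24×136 + 1.85×183 + 2.60×229 = 440.64 + 338.55 + 595.4 = 1374.59
P = 1487.49 / 1374.59 × 100 = 108.2134
Fisher = √(L × P) = √(108.9907 × 108.2134) = 108.6013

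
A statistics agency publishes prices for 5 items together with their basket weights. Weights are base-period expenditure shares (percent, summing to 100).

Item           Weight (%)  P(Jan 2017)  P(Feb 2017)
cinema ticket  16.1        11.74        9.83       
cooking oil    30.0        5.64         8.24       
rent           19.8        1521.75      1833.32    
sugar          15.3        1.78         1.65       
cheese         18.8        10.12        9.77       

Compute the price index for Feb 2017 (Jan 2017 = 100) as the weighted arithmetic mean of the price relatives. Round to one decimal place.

113.5

cinema ticket: 16.1 × (9.83/11.74) = 16.1 × 0.837308 = 13.4807
cooking oil: 30.0 × (8.24/5.64) = 30.0 × 1.460993 = 43.8298
rent: 19.8 × (1833.32/1521.75) = 19.8 × 1.204745 = 23.8539
sugar: 15.3 × (1.65/1.78) = 15.3 × 0.926966 = 14.1826
cheese: 18.8 × (9.77/10.12) = 18.8 × 0.965415 = 18.1498
Index = Σ wᵢ·(p₁ᵢ/p₀ᵢ) = 13.4807 + 43.8298 + 23.8539 + 14.1826 + 18.1498 = 113.4968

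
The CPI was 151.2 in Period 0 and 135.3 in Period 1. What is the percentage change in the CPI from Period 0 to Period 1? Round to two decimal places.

Change = (135.3 − 151.2) / 151.2 × 100
       = -15.9 / 151.2 × 100 = -10.5159%

-10.52%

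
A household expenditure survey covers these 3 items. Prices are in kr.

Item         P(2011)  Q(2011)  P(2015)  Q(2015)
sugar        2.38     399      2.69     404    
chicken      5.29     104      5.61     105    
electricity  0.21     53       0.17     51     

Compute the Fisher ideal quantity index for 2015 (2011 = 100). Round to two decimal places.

101.12

Laspeyres component (base-period weights):
ΣP(2011)Q(2015) = 2.38×404 + 5.29×105 + 0.21×51 = 961.52 + 555.45 + 10.71 = 1527.68
ΣP(2011)Q(2011) = 2.38×399 + 5.29×104 + 0.21×53 = 949.62 + 550.16 + 11.13 = 1510.91
L = 1527.68 / 1510.91 × 100 = 101.1099
Paasche component (current-period weights):
ΣP(2015)Q(2015) = 2.69×404 + 5.61×105 + 0.17×51 = 1086.76 + 589.05 + 8.67 = 1684.48
ΣP(2015)Q(2011) = 2.69×399 + 5.61×104 + 0.17×53 = 1073.31 + 583.44 + 9.01 = 1665.76
P = 1684.48 / 1665.76 × 100 = 101.1238
Fisher = √(L × P) = √(101.1099 × 101.1238) = 101.1169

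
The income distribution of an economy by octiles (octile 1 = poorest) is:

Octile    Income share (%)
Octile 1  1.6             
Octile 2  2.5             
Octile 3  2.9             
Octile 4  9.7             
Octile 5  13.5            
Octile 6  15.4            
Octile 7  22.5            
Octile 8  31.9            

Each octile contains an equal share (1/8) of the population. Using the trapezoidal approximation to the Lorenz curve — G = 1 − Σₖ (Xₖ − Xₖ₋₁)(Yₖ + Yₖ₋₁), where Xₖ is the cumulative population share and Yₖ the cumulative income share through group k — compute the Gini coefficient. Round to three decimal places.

Cumulative income shares Yₖ: 0.0160, 0.0410, 0.0700, 0.1670, 0.3020, 0.4560, 0.6810, 1.0000
Σ (Xₖ−Xₖ₋₁)(Yₖ+Yₖ₋₁) = (1/8)(0.0160+0.0000) + (1/8)(0.0410+0.0160) + (1/8)(0.0700+0.0410) + (1/8)(0.1670+0.0700) + (1/8)(0.3020+0.1670) + (1/8)(0.4560+0.3020) + (1/8)(0.6810+0.4560) + (1/8)(1.0000+0.6810)
  = 0.0020 + 0.0071 + 0.0139 + 0.0296 + 0.0586 + 0.0948 + 0.1421 + 0.2101 = 0.5583
G = 1 − 0.5583 = 0.4417

0.442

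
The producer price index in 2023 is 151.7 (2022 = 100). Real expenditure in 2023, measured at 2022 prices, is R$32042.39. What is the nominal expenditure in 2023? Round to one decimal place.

Nominal = Real × (Index/100) = 32042.39 × (151.7/100)
        = 32042.39 × 1.517 = 48608.3056

48608.3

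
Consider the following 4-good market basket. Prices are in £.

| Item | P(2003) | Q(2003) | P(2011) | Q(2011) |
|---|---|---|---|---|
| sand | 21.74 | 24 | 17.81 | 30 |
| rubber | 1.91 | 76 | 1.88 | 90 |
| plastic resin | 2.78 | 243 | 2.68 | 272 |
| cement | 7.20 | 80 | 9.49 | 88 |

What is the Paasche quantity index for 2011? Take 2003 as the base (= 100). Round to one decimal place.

Paasche quantity index uses current-period prices as weights.
ΣP(2011)·Q(2011) = 17.81×30 + 1.88×90 + 2.68×272 + 9.49×88 = 534.3 + 169.2 + 728.96 + 835.12 = 2267.58
ΣP(2011)·Q(2003) = 17.81×24 + 1.88×76 + 2.68×243 + 9.49×80 = 427.44 + 142.88 + 651.24 + 759.2 = 1980.76
Index = 2267.58 / 1980.76 × 100 = 114.4803

114.5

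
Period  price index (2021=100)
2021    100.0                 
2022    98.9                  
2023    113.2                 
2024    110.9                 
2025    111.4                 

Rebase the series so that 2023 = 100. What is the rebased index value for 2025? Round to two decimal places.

98.41

Rebased(2025) = 111.4 / 113.2 × 100 = 98.4099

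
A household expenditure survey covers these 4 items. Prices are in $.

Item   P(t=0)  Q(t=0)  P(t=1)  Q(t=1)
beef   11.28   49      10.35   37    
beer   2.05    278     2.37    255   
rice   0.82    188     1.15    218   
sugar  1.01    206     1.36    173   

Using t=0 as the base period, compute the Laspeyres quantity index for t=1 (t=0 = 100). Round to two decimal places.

Laspeyres quantity index uses base-period prices as weights.
ΣP(t=0)·Q(t=1) = 11.28×37 + 2.05×255 + 0.82×218 + 1.01×173 = 417.36 + 522.75 + 178.76 + 174.73 = 1293.6
ΣP(t=0)·Q(t=0) = 11.28×49 + 2.05×278 + 0.82×188 + 1.01×206 = 552.72 + 569.9 + 154.16 + 208.06 = 1484.84
Index = 1293.6 / 1484.84 × 100 = 87.1205

87.12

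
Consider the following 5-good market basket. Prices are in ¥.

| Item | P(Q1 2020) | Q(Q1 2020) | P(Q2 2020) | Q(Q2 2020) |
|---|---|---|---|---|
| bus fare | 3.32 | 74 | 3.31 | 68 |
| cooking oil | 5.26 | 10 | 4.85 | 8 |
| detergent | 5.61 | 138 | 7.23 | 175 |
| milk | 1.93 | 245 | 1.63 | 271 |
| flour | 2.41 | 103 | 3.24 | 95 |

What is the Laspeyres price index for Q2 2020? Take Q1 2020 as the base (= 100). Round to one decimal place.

Laspeyres price index uses base-period quantities as weights.
ΣP(Q2 2020)·Q(Q1 2020) = 3.31×74 + 4.85×10 + 7.23×138 + 1.63×245 + 3.24×103 = 244.94 + 48.5 + 997.74 + 399.35 + 333.72 = 2024.25
ΣP(Q1 2020)·Q(Q1 2020) = 3.32×74 + 5.26×10 + 5.61×138 + 1.93×245 + 2.41×103 = 245.68 + 52.6 + 774.18 + 472.85 + 248.23 = 1793.54
Index = 2024.25 / 1793.54 × 100 = 112.8634

112.9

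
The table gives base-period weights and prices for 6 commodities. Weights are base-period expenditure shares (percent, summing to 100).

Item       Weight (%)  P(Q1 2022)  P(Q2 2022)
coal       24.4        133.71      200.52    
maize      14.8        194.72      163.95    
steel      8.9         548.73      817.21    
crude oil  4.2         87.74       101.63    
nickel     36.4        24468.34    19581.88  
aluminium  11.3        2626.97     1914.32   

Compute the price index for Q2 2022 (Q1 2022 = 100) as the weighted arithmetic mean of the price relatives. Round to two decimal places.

104.54

coal: 24.4 × (200.52/133.71) = 24.4 × 1.499663 = 36.5918
maize: 14.8 × (163.95/194.72) = 14.8 × 0.841978 = 12.4613
steel: 8.9 × (817.21/548.73) = 8.9 × 1.489275 = 13.2545
crude oil: 4.2 × (101.63/87.74) = 4.2 × 1.158309 = 4.8649
nickel: 36.4 × (19581.88/24468.34) = 36.4 × 0.800295 = 29.1307
aluminium: 11.3 × (1914.32/2626.97) = 11.3 × 0.728718 = 8.2345
Index = Σ wᵢ·(p₁ᵢ/p₀ᵢ) = 36.5918 + 12.4613 + 13.2545 + 4.8649 + 29.1307 + 8.2345 = 104.5377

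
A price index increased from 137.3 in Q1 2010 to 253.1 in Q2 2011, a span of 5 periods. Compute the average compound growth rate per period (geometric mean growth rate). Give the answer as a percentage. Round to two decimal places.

13.01%

Growth factor = (253.1/137.3)^(1/5) = (1.843409)^(1/5) = 1.130119
Growth rate = 1.130119 − 1 = 0.130119 = 13.0119%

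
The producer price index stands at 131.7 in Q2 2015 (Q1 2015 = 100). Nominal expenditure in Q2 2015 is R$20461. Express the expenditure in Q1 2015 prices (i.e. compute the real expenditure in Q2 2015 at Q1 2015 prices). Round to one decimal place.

15536.1

Real = Nominal ÷ (Index/100) = 20461 ÷ (131.7/100)
     = 20461 ÷ 1.317 = 15536.0668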